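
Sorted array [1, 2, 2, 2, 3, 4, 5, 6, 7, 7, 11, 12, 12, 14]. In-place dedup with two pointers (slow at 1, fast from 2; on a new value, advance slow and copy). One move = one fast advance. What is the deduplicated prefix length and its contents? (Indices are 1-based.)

length 10; prefix = [1, 2, 3, 4, 5, 6, 7, 11, 12, 14]

slow=1 fast=2: a[fast]=2≠a[slow]=1 write a[2]=2, slow++,fast++
slow=2 fast=3: a[fast]=2=a[slow] dup, fast++
slow=2 fast=4: a[fast]=2=a[slow] dup, fast++
slow=2 fast=5: a[fast]=3≠a[slow]=2 write a[3]=3, slow++,fast++
slow=3 fast=6: a[fast]=4≠a[slow]=3 write a[4]=4, slow++,fast++
slow=4 fast=7: a[fast]=5≠a[slow]=4 write a[5]=5, slow++,fast++
slow=5 fast=8: a[fast]=6≠a[slow]=5 write a[6]=6, slow++,fast++
slow=6 fast=9: a[fast]=7≠a[slow]=6 write a[7]=7, slow++,fast++
slow=7 fast=10: a[fast]=7=a[slow] dup, fast++
slow=7 fast=11: a[fast]=11≠a[slow]=7 write a[8]=11, slow++,fast++
slow=8 fast=12: a[fast]=12≠a[slow]=11 write a[9]=12, slow++,fast++
slow=9 fast=13: a[fast]=12=a[slow] dup, fast++
slow=9 fast=14: a[fast]=14≠a[slow]=12 write a[10]=14, slow++,fast++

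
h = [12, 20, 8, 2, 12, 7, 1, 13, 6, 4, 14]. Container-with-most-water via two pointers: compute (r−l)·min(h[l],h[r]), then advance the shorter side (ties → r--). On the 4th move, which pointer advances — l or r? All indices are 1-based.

[1,11] min(12,14)*10=120 best=120 * → l++
[2,11] min(20,14)*9=126 best=126 * → r--
[2,10] min(20,4)*8=32 best=126 → r--
[2,9] min(20,6)*7=42 best=126 → r--

r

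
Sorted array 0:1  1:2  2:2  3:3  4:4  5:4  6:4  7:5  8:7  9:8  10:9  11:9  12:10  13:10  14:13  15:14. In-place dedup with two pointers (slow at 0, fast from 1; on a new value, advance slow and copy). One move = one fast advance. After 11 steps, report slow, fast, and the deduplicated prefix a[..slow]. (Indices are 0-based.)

slow=7, fast=12, prefix=[1, 2, 3, 4, 5, 7, 8, 9]

slow=0 fast=1: a[fast]=2≠a[slow]=1 write a[1]=2, slow++,fast++
slow=1 fast=2: a[fast]=2=a[slow] dup, fast++
slow=1 fast=3: a[fast]=3≠a[slow]=2 write a[2]=3, slow++,fast++
slow=2 fast=4: a[fast]=4≠a[slow]=3 write a[3]=4, slow++,fast++
slow=3 fast=5: a[fast]=4=a[slow] dup, fast++
slow=3 fast=6: a[fast]=4=a[slow] dup, fast++
slow=3 fast=7: a[fast]=5≠a[slow]=4 write a[4]=5, slow++,fast++
slow=4 fast=8: a[fast]=7≠a[slow]=5 write a[5]=7, slow++,fast++
slow=5 fast=9: a[fast]=8≠a[slow]=7 write a[6]=8, slow++,fast++
slow=6 fast=10: a[fast]=9≠a[slow]=8 write a[7]=9, slow++,fast++
slow=7 fast=11: a[fast]=9=a[slow] dup, fast++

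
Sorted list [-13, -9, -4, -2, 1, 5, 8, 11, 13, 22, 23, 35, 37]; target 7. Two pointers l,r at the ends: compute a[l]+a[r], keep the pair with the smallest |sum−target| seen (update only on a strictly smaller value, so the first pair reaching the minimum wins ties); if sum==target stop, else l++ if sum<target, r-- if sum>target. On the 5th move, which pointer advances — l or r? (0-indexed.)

l=0 r=12: -13+37=24 d=17 *, r--
l=0 r=11: -13+35=22 d=15 *, r--
l=0 r=10: -13+23=10 d=3 *, r--
l=0 r=9: -13+22=9 d=2 *, r--
l=0 r=8: -13+13=0 d=7, l++

l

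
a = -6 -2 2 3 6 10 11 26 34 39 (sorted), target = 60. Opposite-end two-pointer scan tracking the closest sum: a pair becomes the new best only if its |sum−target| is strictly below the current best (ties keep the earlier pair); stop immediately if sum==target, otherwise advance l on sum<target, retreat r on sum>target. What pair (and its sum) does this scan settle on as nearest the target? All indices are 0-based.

pair (26, 34) with sum 60 (|Δ|=0)

[0,9] -6+39=33 d=27 * → l++
[1,9] -2+39=37 d=23 * → l++
[2,9] 2+39=41 d=19 * → l++
[3,9] 3+39=42 d=18 * → l++
[4,9] 6+39=45 d=15 * → l++
[5,9] 10+39=49 d=11 * → l++
[6,9] 11+39=50 d=10 * → l++
[7,9] 26+39=65 d=5 * → r--
[7,8] 26+34=60 d=0 * → stop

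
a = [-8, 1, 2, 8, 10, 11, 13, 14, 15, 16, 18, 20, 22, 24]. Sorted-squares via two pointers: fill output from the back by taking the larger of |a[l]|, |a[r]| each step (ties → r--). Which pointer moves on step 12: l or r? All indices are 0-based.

l

l=0 r=13: |-8|<=|24| out[13]=576, r--
l=0 r=12: |-8|<=|22| out[12]=484, r--
l=0 r=11: |-8|<=|20| out[11]=400, r--
l=0 r=10: |-8|<=|18| out[10]=324, r--
l=0 r=9: |-8|<=|16| out[9]=256, r--
l=0 r=8: |-8|<=|15| out[8]=225, r--
l=0 r=7: |-8|<=|14| out[7]=196, r--
l=0 r=6: |-8|<=|13| out[6]=169, r--
l=0 r=5: |-8|<=|11| out[5]=121, r--
l=0 r=4: |-8|<=|10| out[4]=100, r--
l=0 r=3: |-8|<=|8| out[3]=64, r--
l=0 r=2: |-8|>|2| out[2]=64, l++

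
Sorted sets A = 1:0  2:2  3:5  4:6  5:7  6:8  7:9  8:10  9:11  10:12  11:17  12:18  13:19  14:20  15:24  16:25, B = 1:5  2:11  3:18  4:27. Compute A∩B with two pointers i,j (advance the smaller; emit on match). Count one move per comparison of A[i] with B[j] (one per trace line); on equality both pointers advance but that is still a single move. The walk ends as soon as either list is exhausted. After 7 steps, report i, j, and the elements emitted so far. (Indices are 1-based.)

i=8, j=2, emitted=[5]

[i=1,j=1] 0<5 → i++
[i=2,j=1] 2<5 → i++
[i=3,j=1] 5==5 emit → i++,j++
[i=4,j=2] 6<11 → i++
[i=5,j=2] 7<11 → i++
[i=6,j=2] 8<11 → i++
[i=7,j=2] 9<11 → i++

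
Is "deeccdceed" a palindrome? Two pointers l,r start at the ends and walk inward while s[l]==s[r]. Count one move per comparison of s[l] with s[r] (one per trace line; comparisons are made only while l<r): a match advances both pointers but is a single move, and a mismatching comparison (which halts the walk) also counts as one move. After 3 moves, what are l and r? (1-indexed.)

l=4, r=7

l=1 r=10: 'd'=='d', l++,r--
l=2 r=9: 'e'=='e', l++,r--
l=3 r=8: 'e'=='e', l++,r--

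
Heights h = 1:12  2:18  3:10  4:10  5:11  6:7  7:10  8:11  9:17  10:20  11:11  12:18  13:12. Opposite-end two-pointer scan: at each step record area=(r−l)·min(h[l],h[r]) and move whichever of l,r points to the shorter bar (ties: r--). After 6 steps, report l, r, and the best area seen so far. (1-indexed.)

l=1 r=13: min(12,12)*12=144 best=144 *, r--
l=1 r=12: min(12,18)*11=132 best=144, l++
l=2 r=12: min(18,18)*10=180 best=180 *, r--
l=2 r=11: min(18,11)*9=99 best=180, r--
l=2 r=10: min(18,20)*8=144 best=180, l++
l=3 r=10: min(10,20)*7=70 best=180, l++

l=4, r=10, best area=180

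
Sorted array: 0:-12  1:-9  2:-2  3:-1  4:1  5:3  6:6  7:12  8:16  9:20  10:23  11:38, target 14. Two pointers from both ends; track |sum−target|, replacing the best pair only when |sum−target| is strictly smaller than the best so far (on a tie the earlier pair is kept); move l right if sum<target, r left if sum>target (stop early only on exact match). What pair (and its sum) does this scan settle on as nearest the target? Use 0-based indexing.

pair (-9, 23) with sum 14 (|Δ|=0)

l=0 r=11: -12+38=26 d=12 *, r--
l=0 r=10: -12+23=11 d=3 *, l++
l=1 r=10: -9+23=14 d=0 *, stop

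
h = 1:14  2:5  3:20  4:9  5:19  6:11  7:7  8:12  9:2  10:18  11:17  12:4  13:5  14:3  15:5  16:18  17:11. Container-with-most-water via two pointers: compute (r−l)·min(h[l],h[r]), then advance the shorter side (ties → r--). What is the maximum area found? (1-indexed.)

max area = 234

[1,17] min(14,11)*16=176 best=176 * → r--
[1,16] min(14,18)*15=210 best=210 * → l++
[2,16] min(5,18)*14=70 best=210 → l++
[3,16] min(20,18)*13=234 best=234 * → r--
[3,15] min(20,5)*12=60 best=234 → r--
[3,14] min(20,3)*11=33 best=234 → r--
[3,13] min(20,5)*10=50 best=234 → r--
[3,12] min(20,4)*9=36 best=234 → r--
[3,11] min(20,17)*8=136 best=234 → r--
[3,10] min(20,18)*7=126 best=234 → r--
[3,9] min(20,2)*6=12 best=234 → r--
[3,8] min(20,12)*5=60 best=234 → r--
[3,7] min(20,7)*4=28 best=234 → r--
[3,6] min(20,11)*3=33 best=234 → r--
[3,5] min(20,19)*2=38 best=234 → r--
[3,4] min(20,9)*1=9 best=234 → r--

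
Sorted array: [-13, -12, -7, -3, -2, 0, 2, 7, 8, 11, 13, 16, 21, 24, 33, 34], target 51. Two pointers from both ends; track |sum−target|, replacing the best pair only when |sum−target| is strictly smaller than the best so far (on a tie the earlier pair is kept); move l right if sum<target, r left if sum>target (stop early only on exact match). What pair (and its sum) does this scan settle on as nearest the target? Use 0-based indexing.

l=0 r=15: -13+34=21 d=30 *, l++
l=1 r=15: -12+34=22 d=29 *, l++
l=2 r=15: -7+34=27 d=24 *, l++
l=3 r=15: -3+34=31 d=20 *, l++
l=4 r=15: -2+34=32 d=19 *, l++
l=5 r=15: 0+34=34 d=17 *, l++
l=6 r=15: 2+34=36 d=15 *, l++
l=7 r=15: 7+34=41 d=10 *, l++
l=8 r=15: 8+34=42 d=9 *, l++
l=9 r=15: 11+34=45 d=6 *, l++
l=10 r=15: 13+34=47 d=4 *, l++
l=11 r=15: 16+34=50 d=1 *, l++
l=12 r=15: 21+34=55 d=4, r--
l=12 r=14: 21+33=54 d=3, r--
l=12 r=13: 21+24=45 d=6, l++

pair (16, 34) with sum 50 (|Δ|=1)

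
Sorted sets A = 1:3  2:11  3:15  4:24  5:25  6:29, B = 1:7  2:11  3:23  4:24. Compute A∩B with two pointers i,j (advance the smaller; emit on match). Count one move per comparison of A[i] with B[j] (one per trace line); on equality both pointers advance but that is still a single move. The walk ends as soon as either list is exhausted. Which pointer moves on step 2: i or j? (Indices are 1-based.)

i=1 j=1: 3<7, i++
i=2 j=1: 11>7, j++

j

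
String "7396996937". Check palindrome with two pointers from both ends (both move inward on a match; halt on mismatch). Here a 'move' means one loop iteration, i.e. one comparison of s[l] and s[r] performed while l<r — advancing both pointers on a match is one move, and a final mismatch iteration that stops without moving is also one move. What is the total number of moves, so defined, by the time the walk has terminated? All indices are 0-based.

[0,9] '7'=='7' → l++,r--
[1,8] '3'=='3' → l++,r--
[2,7] '9'=='9' → l++,r--
[3,6] '6'=='6' → l++,r--
[4,5] '9'=='9' → l++,r--

5 moves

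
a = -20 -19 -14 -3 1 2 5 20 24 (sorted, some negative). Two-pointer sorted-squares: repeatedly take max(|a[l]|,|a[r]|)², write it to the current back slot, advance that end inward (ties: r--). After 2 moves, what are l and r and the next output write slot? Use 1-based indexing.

[1,9] |-20|<=|24| out[9]=576 → r--
[1,8] |-20|<=|20| out[8]=400 → r--

l=1, r=7, next write slot=7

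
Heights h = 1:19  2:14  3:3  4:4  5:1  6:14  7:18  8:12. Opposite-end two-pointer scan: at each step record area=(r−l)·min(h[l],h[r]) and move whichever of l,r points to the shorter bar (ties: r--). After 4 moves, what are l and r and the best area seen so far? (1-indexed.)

[1,8] min(19,12)*7=84 best=84 * → r--
[1,7] min(19,18)*6=108 best=108 * → r--
[1,6] min(19,14)*5=70 best=108 → r--
[1,5] min(19,1)*4=4 best=108 → r--

l=1, r=4, best area=108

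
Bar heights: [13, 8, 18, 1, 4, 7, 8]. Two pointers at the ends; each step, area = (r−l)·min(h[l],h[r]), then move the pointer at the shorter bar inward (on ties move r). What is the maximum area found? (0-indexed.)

l=0 r=6: min(13,8)*6=48 best=48 *, r--
l=0 r=5: min(13,7)*5=35 best=48, r--
l=0 r=4: min(13,4)*4=16 best=48, r--
l=0 r=3: min(13,1)*3=3 best=48, r--
l=0 r=2: min(13,18)*2=26 best=48, l++
l=1 r=2: min(8,18)*1=8 best=48, l++

max area = 48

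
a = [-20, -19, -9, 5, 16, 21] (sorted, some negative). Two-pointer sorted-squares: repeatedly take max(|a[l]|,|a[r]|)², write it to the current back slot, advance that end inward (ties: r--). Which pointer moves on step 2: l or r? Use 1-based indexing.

[1,6] |-20|<=|21| out[6]=441 → r--
[1,5] |-20|>|16| out[5]=400 → l++

l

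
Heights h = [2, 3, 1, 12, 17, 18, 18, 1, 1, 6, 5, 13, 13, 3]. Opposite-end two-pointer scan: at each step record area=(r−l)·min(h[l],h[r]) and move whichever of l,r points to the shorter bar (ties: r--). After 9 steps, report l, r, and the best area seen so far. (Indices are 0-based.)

l=4, r=8, best area=108

[0,13] min(2,3)*13=26 best=26 * → l++
[1,13] min(3,3)*12=36 best=36 * → r--
[1,12] min(3,13)*11=33 best=36 → l++
[2,12] min(1,13)*10=10 best=36 → l++
[3,12] min(12,13)*9=108 best=108 * → l++
[4,12] min(17,13)*8=104 best=108 → r--
[4,11] min(17,13)*7=91 best=108 → r--
[4,10] min(17,5)*6=30 best=108 → r--
[4,9] min(17,6)*5=30 best=108 → r--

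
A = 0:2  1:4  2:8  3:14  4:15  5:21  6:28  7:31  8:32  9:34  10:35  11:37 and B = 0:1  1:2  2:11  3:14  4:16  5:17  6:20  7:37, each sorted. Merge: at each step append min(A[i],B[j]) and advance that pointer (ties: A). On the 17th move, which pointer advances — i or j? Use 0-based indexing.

i

i=0 j=0: A[i]=2>B[j]=1 take 1, j++
i=0 j=1: A[i]=2<=B[j]=2 take 2, i++
i=1 j=1: A[i]=4>B[j]=2 take 2, j++
i=1 j=2: A[i]=4<=B[j]=11 take 4, i++
i=2 j=2: A[i]=8<=B[j]=11 take 8, i++
i=3 j=2: A[i]=14>B[j]=11 take 11, j++
i=3 j=3: A[i]=14<=B[j]=14 take 14, i++
i=4 j=3: A[i]=15>B[j]=14 take 14, j++
i=4 j=4: A[i]=15<=B[j]=16 take 15, i++
i=5 j=4: A[i]=21>B[j]=16 take 16, j++
i=5 j=5: A[i]=21>B[j]=17 take 17, j++
i=5 j=6: A[i]=21>B[j]=20 take 20, j++
i=5 j=7: A[i]=21<=B[j]=37 take 21, i++
i=6 j=7: A[i]=28<=B[j]=37 take 28, i++
i=7 j=7: A[i]=31<=B[j]=37 take 31, i++
i=8 j=7: A[i]=32<=B[j]=37 take 32, i++
i=9 j=7: A[i]=34<=B[j]=37 take 34, i++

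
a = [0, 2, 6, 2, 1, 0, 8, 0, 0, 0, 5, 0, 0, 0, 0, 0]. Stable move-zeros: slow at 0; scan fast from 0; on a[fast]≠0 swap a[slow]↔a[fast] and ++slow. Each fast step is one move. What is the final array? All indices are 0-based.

[2, 6, 2, 1, 8, 5, 0, 0, 0, 0, 0, 0, 0, 0, 0, 0]

slow=0 fast=0: a[fast]=0, fast++
slow=0 fast=1: a[fast]=2≠0 swap→a[0]=2, slow++,fast++
slow=1 fast=2: a[fast]=6≠0 swap→a[1]=6, slow++,fast++
slow=2 fast=3: a[fast]=2≠0 swap→a[2]=2, slow++,fast++
slow=3 fast=4: a[fast]=1≠0 swap→a[3]=1, slow++,fast++
slow=4 fast=5: a[fast]=0, fast++
slow=4 fast=6: a[fast]=8≠0 swap→a[4]=8, slow++,fast++
slow=5 fast=7: a[fast]=0, fast++
slow=5 fast=8: a[fast]=0, fast++
slow=5 fast=9: a[fast]=0, fast++
slow=5 fast=10: a[fast]=5≠0 swap→a[5]=5, slow++,fast++
slow=6 fast=11: a[fast]=0, fast++
slow=6 fast=12: a[fast]=0, fast++
slow=6 fast=13: a[fast]=0, fast++
slow=6 fast=14: a[fast]=0, fast++
slow=6 fast=15: a[fast]=0, fast++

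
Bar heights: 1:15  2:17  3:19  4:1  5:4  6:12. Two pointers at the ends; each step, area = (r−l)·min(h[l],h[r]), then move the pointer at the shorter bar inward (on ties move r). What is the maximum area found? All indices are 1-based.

max area = 60

l=1 r=6: min(15,12)*5=60 best=60 *, r--
l=1 r=5: min(15,4)*4=16 best=60, r--
l=1 r=4: min(15,1)*3=3 best=60, r--
l=1 r=3: min(15,19)*2=30 best=60, l++
l=2 r=3: min(17,19)*1=17 best=60, l++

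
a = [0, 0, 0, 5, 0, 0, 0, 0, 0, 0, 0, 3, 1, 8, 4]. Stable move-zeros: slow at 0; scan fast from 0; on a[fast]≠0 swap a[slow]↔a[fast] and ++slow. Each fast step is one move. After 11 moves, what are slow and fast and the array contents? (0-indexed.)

(s=0,f=0) a[fast]=0 → fast++
(s=0,f=1) a[fast]=0 → fast++
(s=0,f=2) a[fast]=0 → fast++
(s=0,f=3) a[fast]=5≠0 swap→a[0]=5 → slow++,fast++
(s=1,f=4) a[fast]=0 → fast++
(s=1,f=5) a[fast]=0 → fast++
(s=1,f=6) a[fast]=0 → fast++
(s=1,f=7) a[fast]=0 → fast++
(s=1,f=8) a[fast]=0 → fast++
(s=1,f=9) a[fast]=0 → fast++
(s=1,f=10) a[fast]=0 → fast++

slow=1, fast=11, a=[5, 0, 0, 0, 0, 0, 0, 0, 0, 0, 0, 3, 1, 8, 4]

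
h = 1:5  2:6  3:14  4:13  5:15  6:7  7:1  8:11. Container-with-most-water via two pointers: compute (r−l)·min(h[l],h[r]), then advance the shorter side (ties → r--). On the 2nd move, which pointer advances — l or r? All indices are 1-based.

[1,8] min(5,11)*7=35 best=35 * → l++
[2,8] min(6,11)*6=36 best=36 * → l++

l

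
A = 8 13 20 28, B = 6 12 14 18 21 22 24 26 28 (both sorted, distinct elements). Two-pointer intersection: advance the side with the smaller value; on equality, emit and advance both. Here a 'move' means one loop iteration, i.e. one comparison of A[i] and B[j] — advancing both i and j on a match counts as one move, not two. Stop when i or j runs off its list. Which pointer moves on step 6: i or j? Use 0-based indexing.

i=0 j=0: 8>6, j++
i=0 j=1: 8<12, i++
i=1 j=1: 13>12, j++
i=1 j=2: 13<14, i++
i=2 j=2: 20>14, j++
i=2 j=3: 20>18, j++

j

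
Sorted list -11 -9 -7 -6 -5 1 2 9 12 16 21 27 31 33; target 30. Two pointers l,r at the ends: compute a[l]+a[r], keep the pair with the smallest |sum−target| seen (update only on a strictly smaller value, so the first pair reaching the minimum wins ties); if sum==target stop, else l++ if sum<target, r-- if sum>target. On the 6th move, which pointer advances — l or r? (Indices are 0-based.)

[0,13] -11+33=22 d=8 * → l++
[1,13] -9+33=24 d=6 * → l++
[2,13] -7+33=26 d=4 * → l++
[3,13] -6+33=27 d=3 * → l++
[4,13] -5+33=28 d=2 * → l++
[5,13] 1+33=34 d=4 → r--

r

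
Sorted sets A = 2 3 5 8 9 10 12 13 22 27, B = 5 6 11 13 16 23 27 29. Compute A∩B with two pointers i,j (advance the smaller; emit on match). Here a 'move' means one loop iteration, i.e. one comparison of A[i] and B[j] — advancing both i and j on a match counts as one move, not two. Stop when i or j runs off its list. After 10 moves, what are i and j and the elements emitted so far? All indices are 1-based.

[i=1,j=1] 2<5 → i++
[i=2,j=1] 3<5 → i++
[i=3,j=1] 5==5 emit → i++,j++
[i=4,j=2] 8>6 → j++
[i=4,j=3] 8<11 → i++
[i=5,j=3] 9<11 → i++
[i=6,j=3] 10<11 → i++
[i=7,j=3] 12>11 → j++
[i=7,j=4] 12<13 → i++
[i=8,j=4] 13==13 emit → i++,j++

i=9, j=5, emitted=[5, 13]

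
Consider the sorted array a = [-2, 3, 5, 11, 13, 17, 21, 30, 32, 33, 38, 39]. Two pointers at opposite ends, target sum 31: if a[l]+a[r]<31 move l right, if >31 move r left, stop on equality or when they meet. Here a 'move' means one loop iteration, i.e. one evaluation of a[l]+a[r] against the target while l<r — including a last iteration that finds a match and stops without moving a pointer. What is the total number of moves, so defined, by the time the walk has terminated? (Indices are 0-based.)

[0,11] -2+39=37 >31 → r--
[0,10] -2+38=36 >31 → r--
[0,9] -2+33=31 → found

3 moves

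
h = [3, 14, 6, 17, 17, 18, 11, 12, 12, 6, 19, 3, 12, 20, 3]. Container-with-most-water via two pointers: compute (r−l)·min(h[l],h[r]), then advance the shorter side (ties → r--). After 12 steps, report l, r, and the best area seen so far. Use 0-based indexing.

l=11, r=13, best area=170

[0,14] min(3,3)*14=42 best=42 * → r--
[0,13] min(3,20)*13=39 best=42 → l++
[1,13] min(14,20)*12=168 best=168 * → l++
[2,13] min(6,20)*11=66 best=168 → l++
[3,13] min(17,20)*10=170 best=170 * → l++
[4,13] min(17,20)*9=153 best=170 → l++
[5,13] min(18,20)*8=144 best=170 → l++
[6,13] min(11,20)*7=77 best=170 → l++
[7,13] min(12,20)*6=72 best=170 → l++
[8,13] min(12,20)*5=60 best=170 → l++
[9,13] min(6,20)*4=24 best=170 → l++
[10,13] min(19,20)*3=57 best=170 → l++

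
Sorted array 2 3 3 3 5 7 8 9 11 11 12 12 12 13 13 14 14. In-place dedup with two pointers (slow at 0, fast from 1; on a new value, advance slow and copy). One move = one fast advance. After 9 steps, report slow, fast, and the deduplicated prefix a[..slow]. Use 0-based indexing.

(s=0,f=1) a[fast]=3≠a[slow]=2 write a[1]=3 → slow++,fast++
(s=1,f=2) a[fast]=3=a[slow] dup → fast++
(s=1,f=3) a[fast]=3=a[slow] dup → fast++
(s=1,f=4) a[fast]=5≠a[slow]=3 write a[2]=5 → slow++,fast++
(s=2,f=5) a[fast]=7≠a[slow]=5 write a[3]=7 → slow++,fast++
(s=3,f=6) a[fast]=8≠a[slow]=7 write a[4]=8 → slow++,fast++
(s=4,f=7) a[fast]=9≠a[slow]=8 write a[5]=9 → slow++,fast++
(s=5,f=8) a[fast]=11≠a[slow]=9 write a[6]=11 → slow++,fast++
(s=6,f=9) a[fast]=11=a[slow] dup → fast++

slow=6, fast=10, prefix=[2, 3, 5, 7, 8, 9, 11]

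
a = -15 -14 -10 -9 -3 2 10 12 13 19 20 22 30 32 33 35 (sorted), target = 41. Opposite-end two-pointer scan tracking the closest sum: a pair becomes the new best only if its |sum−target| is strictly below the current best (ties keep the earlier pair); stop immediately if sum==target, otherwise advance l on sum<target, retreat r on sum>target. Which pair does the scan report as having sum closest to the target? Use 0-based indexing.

[0,15] -15+35=20 d=21 * → l++
[1,15] -14+35=21 d=20 * → l++
[2,15] -10+35=25 d=16 * → l++
[3,15] -9+35=26 d=15 * → l++
[4,15] -3+35=32 d=9 * → l++
[5,15] 2+35=37 d=4 * → l++
[6,15] 10+35=45 d=4 → r--
[6,14] 10+33=43 d=2 * → r--
[6,13] 10+32=42 d=1 * → r--
[6,12] 10+30=40 d=1 → l++
[7,12] 12+30=42 d=1 → r--
[7,11] 12+22=34 d=7 → l++
[8,11] 13+22=35 d=6 → l++
[9,11] 19+22=41 d=0 * → stop

pair (19, 22) with sum 41 (|Δ|=0)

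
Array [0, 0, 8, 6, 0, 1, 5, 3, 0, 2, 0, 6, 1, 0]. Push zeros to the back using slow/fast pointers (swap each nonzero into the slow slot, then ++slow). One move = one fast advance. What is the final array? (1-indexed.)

[8, 6, 1, 5, 3, 2, 6, 1, 0, 0, 0, 0, 0, 0]

(s=1,f=1) a[fast]=0 → fast++
(s=1,f=2) a[fast]=0 → fast++
(s=1,f=3) a[fast]=8≠0 swap→a[1]=8 → slow++,fast++
(s=2,f=4) a[fast]=6≠0 swap→a[2]=6 → slow++,fast++
(s=3,f=5) a[fast]=0 → fast++
(s=3,f=6) a[fast]=1≠0 swap→a[3]=1 → slow++,fast++
(s=4,f=7) a[fast]=5≠0 swap→a[4]=5 → slow++,fast++
(s=5,f=8) a[fast]=3≠0 swap→a[5]=3 → slow++,fast++
(s=6,f=9) a[fast]=0 → fast++
(s=6,f=10) a[fast]=2≠0 swap→a[6]=2 → slow++,fast++
(s=7,f=11) a[fast]=0 → fast++
(s=7,f=12) a[fast]=6≠0 swap→a[7]=6 → slow++,fast++
(s=8,f=13) a[fast]=1≠0 swap→a[8]=1 → slow++,fast++
(s=9,f=14) a[fast]=0 → fast++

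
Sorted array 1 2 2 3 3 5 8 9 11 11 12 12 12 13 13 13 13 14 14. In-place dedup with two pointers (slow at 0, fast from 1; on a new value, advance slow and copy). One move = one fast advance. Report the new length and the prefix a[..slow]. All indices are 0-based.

length 10; prefix = [1, 2, 3, 5, 8, 9, 11, 12, 13, 14]

(s=0,f=1) a[fast]=2≠a[slow]=1 write a[1]=2 → slow++,fast++
(s=1,f=2) a[fast]=2=a[slow] dup → fast++
(s=1,f=3) a[fast]=3≠a[slow]=2 write a[2]=3 → slow++,fast++
(s=2,f=4) a[fast]=3=a[slow] dup → fast++
(s=2,f=5) a[fast]=5≠a[slow]=3 write a[3]=5 → slow++,fast++
(s=3,f=6) a[fast]=8≠a[slow]=5 write a[4]=8 → slow++,fast++
(s=4,f=7) a[fast]=9≠a[slow]=8 write a[5]=9 → slow++,fast++
(s=5,f=8) a[fast]=11≠a[slow]=9 write a[6]=11 → slow++,fast++
(s=6,f=9) a[fast]=11=a[slow] dup → fast++
(s=6,f=10) a[fast]=12≠a[slow]=11 write a[7]=12 → slow++,fast++
(s=7,f=11) a[fast]=12=a[slow] dup → fast++
(s=7,f=12) a[fast]=12=a[slow] dup → fast++
(s=7,f=13) a[fast]=13≠a[slow]=12 write a[8]=13 → slow++,fast++
(s=8,f=14) a[fast]=13=a[slow] dup → fast++
(s=8,f=15) a[fast]=13=a[slow] dup → fast++
(s=8,f=16) a[fast]=13=a[slow] dup → fast++
(s=8,f=17) a[fast]=14≠a[slow]=13 write a[9]=14 → slow++,fast++
(s=9,f=18) a[fast]=14=a[slow] dup → fast++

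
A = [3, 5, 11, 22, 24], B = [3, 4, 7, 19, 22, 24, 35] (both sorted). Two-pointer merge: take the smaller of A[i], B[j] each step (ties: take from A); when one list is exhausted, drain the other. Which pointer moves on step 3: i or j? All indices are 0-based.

[i=0,j=0] A[i]=3<=B[j]=3 take 3 → i++
[i=1,j=0] A[i]=5>B[j]=3 take 3 → j++
[i=1,j=1] A[i]=5>B[j]=4 take 4 → j++

j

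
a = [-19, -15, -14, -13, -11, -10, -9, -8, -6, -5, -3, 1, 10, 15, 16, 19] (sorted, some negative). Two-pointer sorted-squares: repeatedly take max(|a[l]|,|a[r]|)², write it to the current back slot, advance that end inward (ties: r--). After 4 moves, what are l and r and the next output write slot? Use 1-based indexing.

[1,16] |-19|<=|19| out[16]=361 → r--
[1,15] |-19|>|16| out[15]=361 → l++
[2,15] |-15|<=|16| out[14]=256 → r--
[2,14] |-15|<=|15| out[13]=225 → r--

l=2, r=13, next write slot=12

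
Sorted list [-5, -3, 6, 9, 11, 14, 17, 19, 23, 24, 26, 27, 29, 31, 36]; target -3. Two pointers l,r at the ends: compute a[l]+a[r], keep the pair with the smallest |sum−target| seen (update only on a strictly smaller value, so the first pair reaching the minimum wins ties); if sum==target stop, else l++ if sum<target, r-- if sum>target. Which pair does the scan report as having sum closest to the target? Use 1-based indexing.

l=1 r=15: -5+36=31 d=34 *, r--
l=1 r=14: -5+31=26 d=29 *, r--
l=1 r=13: -5+29=24 d=27 *, r--
l=1 r=12: -5+27=22 d=25 *, r--
l=1 r=11: -5+26=21 d=24 *, r--
l=1 r=10: -5+24=19 d=22 *, r--
l=1 r=9: -5+23=18 d=21 *, r--
l=1 r=8: -5+19=14 d=17 *, r--
l=1 r=7: -5+17=12 d=15 *, r--
l=1 r=6: -5+14=9 d=12 *, r--
l=1 r=5: -5+11=6 d=9 *, r--
l=1 r=4: -5+9=4 d=7 *, r--
l=1 r=3: -5+6=1 d=4 *, r--
l=1 r=2: -5+-3=-8 d=5, l++

pair (-5, 6) with sum 1 (|Δ|=4)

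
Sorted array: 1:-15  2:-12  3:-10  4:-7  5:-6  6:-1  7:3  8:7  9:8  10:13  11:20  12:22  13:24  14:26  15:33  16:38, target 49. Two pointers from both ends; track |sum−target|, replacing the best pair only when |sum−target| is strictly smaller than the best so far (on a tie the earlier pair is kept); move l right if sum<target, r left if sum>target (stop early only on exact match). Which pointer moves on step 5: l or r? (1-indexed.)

l

l=1 r=16: -15+38=23 d=26 *, l++
l=2 r=16: -12+38=26 d=23 *, l++
l=3 r=16: -10+38=28 d=21 *, l++
l=4 r=16: -7+38=31 d=18 *, l++
l=5 r=16: -6+38=32 d=17 *, l++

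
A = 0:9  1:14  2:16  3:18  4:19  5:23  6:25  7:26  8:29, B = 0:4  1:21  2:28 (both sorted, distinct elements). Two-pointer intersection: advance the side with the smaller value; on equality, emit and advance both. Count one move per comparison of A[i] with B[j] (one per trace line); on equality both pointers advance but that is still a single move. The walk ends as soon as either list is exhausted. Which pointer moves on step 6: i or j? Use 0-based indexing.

i

i=0 j=0: 9>4, j++
i=0 j=1: 9<21, i++
i=1 j=1: 14<21, i++
i=2 j=1: 16<21, i++
i=3 j=1: 18<21, i++
i=4 j=1: 19<21, i++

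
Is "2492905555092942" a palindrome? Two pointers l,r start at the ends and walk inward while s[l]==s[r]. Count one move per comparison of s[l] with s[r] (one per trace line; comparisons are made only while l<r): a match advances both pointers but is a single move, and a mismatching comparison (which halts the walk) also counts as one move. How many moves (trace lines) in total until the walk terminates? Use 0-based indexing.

[0,15] '2'=='2' → l++,r--
[1,14] '4'=='4' → l++,r--
[2,13] '9'=='9' → l++,r--
[3,12] '2'=='2' → l++,r--
[4,11] '9'=='9' → l++,r--
[5,10] '0'=='0' → l++,r--
[6,9] '5'=='5' → l++,r--
[7,8] '5'=='5' → l++,r--

8 moves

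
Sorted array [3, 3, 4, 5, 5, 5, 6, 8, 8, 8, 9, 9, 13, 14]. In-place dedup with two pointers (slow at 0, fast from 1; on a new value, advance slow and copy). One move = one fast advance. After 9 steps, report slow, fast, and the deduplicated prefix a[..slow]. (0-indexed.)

slow=4, fast=10, prefix=[3, 4, 5, 6, 8]

(s=0,f=1) a[fast]=3=a[slow] dup → fast++
(s=0,f=2) a[fast]=4≠a[slow]=3 write a[1]=4 → slow++,fast++
(s=1,f=3) a[fast]=5≠a[slow]=4 write a[2]=5 → slow++,fast++
(s=2,f=4) a[fast]=5=a[slow] dup → fast++
(s=2,f=5) a[fast]=5=a[slow] dup → fast++
(s=2,f=6) a[fast]=6≠a[slow]=5 write a[3]=6 → slow++,fast++
(s=3,f=7) a[fast]=8≠a[slow]=6 write a[4]=8 → slow++,fast++
(s=4,f=8) a[fast]=8=a[slow] dup → fast++
(s=4,f=9) a[fast]=8=a[slow] dup → fast++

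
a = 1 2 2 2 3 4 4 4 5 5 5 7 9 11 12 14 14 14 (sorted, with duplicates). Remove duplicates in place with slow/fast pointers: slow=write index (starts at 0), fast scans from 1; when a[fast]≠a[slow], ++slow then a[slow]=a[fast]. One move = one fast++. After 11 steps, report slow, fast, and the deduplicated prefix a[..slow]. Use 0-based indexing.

slow=0 fast=1: a[fast]=2≠a[slow]=1 write a[1]=2, slow++,fast++
slow=1 fast=2: a[fast]=2=a[slow] dup, fast++
slow=1 fast=3: a[fast]=2=a[slow] dup, fast++
slow=1 fast=4: a[fast]=3≠a[slow]=2 write a[2]=3, slow++,fast++
slow=2 fast=5: a[fast]=4≠a[slow]=3 write a[3]=4, slow++,fast++
slow=3 fast=6: a[fast]=4=a[slow] dup, fast++
slow=3 fast=7: a[fast]=4=a[slow] dup, fast++
slow=3 fast=8: a[fast]=5≠a[slow]=4 write a[4]=5, slow++,fast++
slow=4 fast=9: a[fast]=5=a[slow] dup, fast++
slow=4 fast=10: a[fast]=5=a[slow] dup, fast++
slow=4 fast=11: a[fast]=7≠a[slow]=5 write a[5]=7, slow++,fast++

slow=5, fast=12, prefix=[1, 2, 3, 4, 5, 7]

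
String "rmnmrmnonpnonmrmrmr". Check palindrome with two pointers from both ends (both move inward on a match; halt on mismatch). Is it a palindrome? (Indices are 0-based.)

[0,18] 'r'=='r' → l++,r--
[1,17] 'm'=='m' → l++,r--
[2,16] 'n'!='r' → stop

not a palindrome (mismatch at 2,16)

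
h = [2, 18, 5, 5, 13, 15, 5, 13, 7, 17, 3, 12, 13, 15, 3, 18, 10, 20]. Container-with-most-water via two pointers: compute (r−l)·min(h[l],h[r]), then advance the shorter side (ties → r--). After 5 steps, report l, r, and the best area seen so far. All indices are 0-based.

l=5, r=17, best area=288

[0,17] min(2,20)*17=34 best=34 * → l++
[1,17] min(18,20)*16=288 best=288 * → l++
[2,17] min(5,20)*15=75 best=288 → l++
[3,17] min(5,20)*14=70 best=288 → l++
[4,17] min(13,20)*13=169 best=288 → l++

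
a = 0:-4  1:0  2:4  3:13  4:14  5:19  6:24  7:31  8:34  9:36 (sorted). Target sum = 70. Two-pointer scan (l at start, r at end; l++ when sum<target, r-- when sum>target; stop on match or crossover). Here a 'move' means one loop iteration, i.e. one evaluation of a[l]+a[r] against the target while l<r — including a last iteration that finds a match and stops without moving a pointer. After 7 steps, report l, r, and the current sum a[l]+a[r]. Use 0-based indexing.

l=7, r=9, sum=67

[0,9] -4+36=32 <70 → l++
[1,9] 0+36=36 <70 → l++
[2,9] 4+36=40 <70 → l++
[3,9] 13+36=49 <70 → l++
[4,9] 14+36=50 <70 → l++
[5,9] 19+36=55 <70 → l++
[6,9] 24+36=60 <70 → l++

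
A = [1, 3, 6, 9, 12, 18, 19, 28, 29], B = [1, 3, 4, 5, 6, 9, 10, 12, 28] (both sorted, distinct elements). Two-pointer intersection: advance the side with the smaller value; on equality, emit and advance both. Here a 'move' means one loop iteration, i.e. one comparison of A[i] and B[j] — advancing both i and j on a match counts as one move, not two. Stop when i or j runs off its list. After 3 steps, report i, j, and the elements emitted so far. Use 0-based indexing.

[i=0,j=0] 1==1 emit → i++,j++
[i=1,j=1] 3==3 emit → i++,j++
[i=2,j=2] 6>4 → j++

i=2, j=3, emitted=[1, 3]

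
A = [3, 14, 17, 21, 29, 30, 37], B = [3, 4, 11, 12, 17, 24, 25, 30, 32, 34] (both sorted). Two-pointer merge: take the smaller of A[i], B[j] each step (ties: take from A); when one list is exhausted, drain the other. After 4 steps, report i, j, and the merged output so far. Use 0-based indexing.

i=1, j=3, merged so far=[3, 3, 4, 11]

[i=0,j=0] A[i]=3<=B[j]=3 take 3 → i++
[i=1,j=0] A[i]=14>B[j]=3 take 3 → j++
[i=1,j=1] A[i]=14>B[j]=4 take 4 → j++
[i=1,j=2] A[i]=14>B[j]=11 take 11 → j++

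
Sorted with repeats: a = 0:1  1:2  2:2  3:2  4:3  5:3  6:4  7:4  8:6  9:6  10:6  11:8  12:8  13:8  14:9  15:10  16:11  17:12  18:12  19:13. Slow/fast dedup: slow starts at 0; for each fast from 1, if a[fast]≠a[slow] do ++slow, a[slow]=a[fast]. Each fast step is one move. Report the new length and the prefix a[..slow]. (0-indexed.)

length 11; prefix = [1, 2, 3, 4, 6, 8, 9, 10, 11, 12, 13]

slow=0 fast=1: a[fast]=2≠a[slow]=1 write a[1]=2, slow++,fast++
slow=1 fast=2: a[fast]=2=a[slow] dup, fast++
slow=1 fast=3: a[fast]=2=a[slow] dup, fast++
slow=1 fast=4: a[fast]=3≠a[slow]=2 write a[2]=3, slow++,fast++
slow=2 fast=5: a[fast]=3=a[slow] dup, fast++
slow=2 fast=6: a[fast]=4≠a[slow]=3 write a[3]=4, slow++,fast++
slow=3 fast=7: a[fast]=4=a[slow] dup, fast++
slow=3 fast=8: a[fast]=6≠a[slow]=4 write a[4]=6, slow++,fast++
slow=4 fast=9: a[fast]=6=a[slow] dup, fast++
slow=4 fast=10: a[fast]=6=a[slow] dup, fast++
slow=4 fast=11: a[fast]=8≠a[slow]=6 write a[5]=8, slow++,fast++
slow=5 fast=12: a[fast]=8=a[slow] dup, fast++
slow=5 fast=13: a[fast]=8=a[slow] dup, fast++
slow=5 fast=14: a[fast]=9≠a[slow]=8 write a[6]=9, slow++,fast++
slow=6 fast=15: a[fast]=10≠a[slow]=9 write a[7]=10, slow++,fast++
slow=7 fast=16: a[fast]=11≠a[slow]=10 write a[8]=11, slow++,fast++
slow=8 fast=17: a[fast]=12≠a[slow]=11 write a[9]=12, slow++,fast++
slow=9 fast=18: a[fast]=12=a[slow] dup, fast++
slow=9 fast=19: a[fast]=13≠a[slow]=12 write a[10]=13, slow++,fast++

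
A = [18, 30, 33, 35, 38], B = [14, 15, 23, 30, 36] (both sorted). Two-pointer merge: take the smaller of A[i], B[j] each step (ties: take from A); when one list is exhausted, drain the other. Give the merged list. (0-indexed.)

i=0 j=0: A[i]=18>B[j]=14 take 14, j++
i=0 j=1: A[i]=18>B[j]=15 take 15, j++
i=0 j=2: A[i]=18<=B[j]=23 take 18, i++
i=1 j=2: A[i]=30>B[j]=23 take 23, j++
i=1 j=3: A[i]=30<=B[j]=30 take 30, i++
i=2 j=3: A[i]=33>B[j]=30 take 30, j++
i=2 j=4: A[i]=33<=B[j]=36 take 33, i++
i=3 j=4: A[i]=35<=B[j]=36 take 35, i++
i=4 j=4: A[i]=38>B[j]=36 take 36, j++
i=4 j=5: B done, take A[i]=38, i++

[14, 15, 18, 23, 30, 30, 33, 35, 36, 38]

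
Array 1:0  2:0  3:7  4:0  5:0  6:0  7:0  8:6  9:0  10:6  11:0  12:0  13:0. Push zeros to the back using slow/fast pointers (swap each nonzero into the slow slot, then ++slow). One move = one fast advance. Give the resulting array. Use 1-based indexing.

[7, 6, 6, 0, 0, 0, 0, 0, 0, 0, 0, 0, 0]

slow=1 fast=1: a[fast]=0, fast++
slow=1 fast=2: a[fast]=0, fast++
slow=1 fast=3: a[fast]=7≠0 swap→a[1]=7, slow++,fast++
slow=2 fast=4: a[fast]=0, fast++
slow=2 fast=5: a[fast]=0, fast++
slow=2 fast=6: a[fast]=0, fast++
slow=2 fast=7: a[fast]=0, fast++
slow=2 fast=8: a[fast]=6≠0 swap→a[2]=6, slow++,fast++
slow=3 fast=9: a[fast]=0, fast++
slow=3 fast=10: a[fast]=6≠0 swap→a[3]=6, slow++,fast++
slow=4 fast=11: a[fast]=0, fast++
slow=4 fast=12: a[fast]=0, fast++
slow=4 fast=13: a[fast]=0, fast++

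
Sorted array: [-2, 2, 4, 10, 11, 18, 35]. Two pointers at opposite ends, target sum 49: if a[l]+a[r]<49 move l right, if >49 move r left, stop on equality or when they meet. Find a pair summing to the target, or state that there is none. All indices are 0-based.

no pair

[0,6] -2+35=33 <49 → l++
[1,6] 2+35=37 <49 → l++
[2,6] 4+35=39 <49 → l++
[3,6] 10+35=45 <49 → l++
[4,6] 11+35=46 <49 → l++
[5,6] 18+35=53 >49 → r--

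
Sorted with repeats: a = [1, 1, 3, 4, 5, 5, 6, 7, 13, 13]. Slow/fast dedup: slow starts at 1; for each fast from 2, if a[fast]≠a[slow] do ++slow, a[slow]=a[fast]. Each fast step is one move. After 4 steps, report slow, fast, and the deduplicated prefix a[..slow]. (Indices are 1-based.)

(s=1,f=2) a[fast]=1=a[slow] dup → fast++
(s=1,f=3) a[fast]=3≠a[slow]=1 write a[2]=3 → slow++,fast++
(s=2,f=4) a[fast]=4≠a[slow]=3 write a[3]=4 → slow++,fast++
(s=3,f=5) a[fast]=5≠a[slow]=4 write a[4]=5 → slow++,fast++

slow=4, fast=6, prefix=[1, 3, 4, 5]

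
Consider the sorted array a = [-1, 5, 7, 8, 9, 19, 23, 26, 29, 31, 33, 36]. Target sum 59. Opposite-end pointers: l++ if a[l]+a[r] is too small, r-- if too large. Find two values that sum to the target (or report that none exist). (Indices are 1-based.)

(23, 36)

[1,12] -1+36=35 <59 → l++
[2,12] 5+36=41 <59 → l++
[3,12] 7+36=43 <59 → l++
[4,12] 8+36=44 <59 → l++
[5,12] 9+36=45 <59 → l++
[6,12] 19+36=55 <59 → l++
[7,12] 23+36=59 → found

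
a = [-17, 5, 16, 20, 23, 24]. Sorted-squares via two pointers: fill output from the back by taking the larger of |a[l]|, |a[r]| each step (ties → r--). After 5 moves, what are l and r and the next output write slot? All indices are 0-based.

[0,5] |-17|<=|24| out[5]=576 → r--
[0,4] |-17|<=|23| out[4]=529 → r--
[0,3] |-17|<=|20| out[3]=400 → r--
[0,2] |-17|>|16| out[2]=289 → l++
[1,2] |5|<=|16| out[1]=256 → r--

l=1, r=1, next write slot=0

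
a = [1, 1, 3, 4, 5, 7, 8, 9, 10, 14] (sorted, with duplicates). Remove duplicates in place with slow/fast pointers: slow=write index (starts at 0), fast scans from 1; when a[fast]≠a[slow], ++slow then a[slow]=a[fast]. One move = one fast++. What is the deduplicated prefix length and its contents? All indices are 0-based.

length 9; prefix = [1, 3, 4, 5, 7, 8, 9, 10, 14]

(s=0,f=1) a[fast]=1=a[slow] dup → fast++
(s=0,f=2) a[fast]=3≠a[slow]=1 write a[1]=3 → slow++,fast++
(s=1,f=3) a[fast]=4≠a[slow]=3 write a[2]=4 → slow++,fast++
(s=2,f=4) a[fast]=5≠a[slow]=4 write a[3]=5 → slow++,fast++
(s=3,f=5) a[fast]=7≠a[slow]=5 write a[4]=7 → slow++,fast++
(s=4,f=6) a[fast]=8≠a[slow]=7 write a[5]=8 → slow++,fast++
(s=5,f=7) a[fast]=9≠a[slow]=8 write a[6]=9 → slow++,fast++
(s=6,f=8) a[fast]=10≠a[slow]=9 write a[7]=10 → slow++,fast++
(s=7,f=9) a[fast]=14≠a[slow]=10 write a[8]=14 → slow++,fast++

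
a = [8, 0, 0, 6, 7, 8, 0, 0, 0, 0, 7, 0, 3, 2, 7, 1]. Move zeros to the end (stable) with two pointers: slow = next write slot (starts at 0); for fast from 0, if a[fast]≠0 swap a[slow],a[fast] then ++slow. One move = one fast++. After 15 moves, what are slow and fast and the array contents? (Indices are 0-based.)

(s=0,f=0) a[fast]=8≠0 swap→a[0]=8 → slow++,fast++
(s=1,f=1) a[fast]=0 → fast++
(s=1,f=2) a[fast]=0 → fast++
(s=1,f=3) a[fast]=6≠0 swap→a[1]=6 → slow++,fast++
(s=2,f=4) a[fast]=7≠0 swap→a[2]=7 → slow++,fast++
(s=3,f=5) a[fast]=8≠0 swap→a[3]=8 → slow++,fast++
(s=4,f=6) a[fast]=0 → fast++
(s=4,f=7) a[fast]=0 → fast++
(s=4,f=8) a[fast]=0 → fast++
(s=4,f=9) a[fast]=0 → fast++
(s=4,f=10) a[fast]=7≠0 swap→a[4]=7 → slow++,fast++
(s=5,f=11) a[fast]=0 → fast++
(s=5,f=12) a[fast]=3≠0 swap→a[5]=3 → slow++,fast++
(s=6,f=13) a[fast]=2≠0 swap→a[6]=2 → slow++,fast++
(s=7,f=14) a[fast]=7≠0 swap→a[7]=7 → slow++,fast++

slow=8, fast=15, a=[8, 6, 7, 8, 7, 3, 2, 7, 0, 0, 0, 0, 0, 0, 0, 1]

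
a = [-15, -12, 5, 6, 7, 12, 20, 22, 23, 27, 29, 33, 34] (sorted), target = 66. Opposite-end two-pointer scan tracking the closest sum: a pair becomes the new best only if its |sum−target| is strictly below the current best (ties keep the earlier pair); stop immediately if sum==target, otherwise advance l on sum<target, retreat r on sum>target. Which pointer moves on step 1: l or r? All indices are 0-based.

l=0 r=12: -15+34=19 d=47 *, l++

l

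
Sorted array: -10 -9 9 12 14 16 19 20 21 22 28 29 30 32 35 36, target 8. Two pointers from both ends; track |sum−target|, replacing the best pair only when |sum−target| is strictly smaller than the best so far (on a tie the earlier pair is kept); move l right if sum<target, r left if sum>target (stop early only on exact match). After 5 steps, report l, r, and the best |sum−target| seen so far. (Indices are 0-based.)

l=0, r=10, best |Δ|=11

[0,15] -10+36=26 d=18 * → r--
[0,14] -10+35=25 d=17 * → r--
[0,13] -10+32=22 d=14 * → r--
[0,12] -10+30=20 d=12 * → r--
[0,11] -10+29=19 d=11 * → r--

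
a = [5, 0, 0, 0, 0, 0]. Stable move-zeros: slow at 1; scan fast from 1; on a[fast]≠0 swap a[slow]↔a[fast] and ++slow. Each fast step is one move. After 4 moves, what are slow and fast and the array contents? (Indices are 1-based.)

(s=1,f=1) a[fast]=5≠0 swap→a[1]=5 → slow++,fast++
(s=2,f=2) a[fast]=0 → fast++
(s=2,f=3) a[fast]=0 → fast++
(s=2,f=4) a[fast]=0 → fast++

slow=2, fast=5, a=[5, 0, 0, 0, 0, 0]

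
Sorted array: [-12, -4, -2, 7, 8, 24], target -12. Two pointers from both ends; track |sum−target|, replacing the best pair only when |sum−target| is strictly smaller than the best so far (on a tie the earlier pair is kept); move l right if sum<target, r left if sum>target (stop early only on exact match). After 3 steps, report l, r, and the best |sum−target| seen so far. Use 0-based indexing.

l=0 r=5: -12+24=12 d=24 *, r--
l=0 r=4: -12+8=-4 d=8 *, r--
l=0 r=3: -12+7=-5 d=7 *, r--

l=0, r=2, best |Δ|=7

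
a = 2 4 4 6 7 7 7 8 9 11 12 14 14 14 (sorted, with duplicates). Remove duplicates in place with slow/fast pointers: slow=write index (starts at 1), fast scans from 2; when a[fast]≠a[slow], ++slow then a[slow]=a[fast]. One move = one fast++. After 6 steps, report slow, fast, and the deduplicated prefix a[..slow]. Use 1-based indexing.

slow=1 fast=2: a[fast]=4≠a[slow]=2 write a[2]=4, slow++,fast++
slow=2 fast=3: a[fast]=4=a[slow] dup, fast++
slow=2 fast=4: a[fast]=6≠a[slow]=4 write a[3]=6, slow++,fast++
slow=3 fast=5: a[fast]=7≠a[slow]=6 write a[4]=7, slow++,fast++
slow=4 fast=6: a[fast]=7=a[slow] dup, fast++
slow=4 fast=7: a[fast]=7=a[slow] dup, fast++

slow=4, fast=8, prefix=[2, 4, 6, 7]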